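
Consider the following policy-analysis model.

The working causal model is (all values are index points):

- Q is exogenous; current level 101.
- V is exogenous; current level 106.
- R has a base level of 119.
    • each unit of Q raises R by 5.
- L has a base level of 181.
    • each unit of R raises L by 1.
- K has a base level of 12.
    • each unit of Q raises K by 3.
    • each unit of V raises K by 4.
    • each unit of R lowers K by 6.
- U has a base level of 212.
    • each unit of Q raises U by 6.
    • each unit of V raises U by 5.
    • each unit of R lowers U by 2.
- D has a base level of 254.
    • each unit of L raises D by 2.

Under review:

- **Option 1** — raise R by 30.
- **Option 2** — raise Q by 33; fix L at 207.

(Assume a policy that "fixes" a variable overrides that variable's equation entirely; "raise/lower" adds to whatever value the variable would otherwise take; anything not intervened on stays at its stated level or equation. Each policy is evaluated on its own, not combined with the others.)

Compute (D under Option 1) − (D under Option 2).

Option 1 (R + 30):
  Q = 101
  R = 119 + 5·101 (+30 from intervention) = 654
  L = 181 + 654 = 835
  D = 254 + 2·835 = 1924
Option 2 (Q + 33, L := 207):
  Q = 101 + 33 = 134
  R = 119 + 5·134 = 789
  L = 207
  D = 254 + 2·207 = 668
D: 1924 − 668 = 1256

1256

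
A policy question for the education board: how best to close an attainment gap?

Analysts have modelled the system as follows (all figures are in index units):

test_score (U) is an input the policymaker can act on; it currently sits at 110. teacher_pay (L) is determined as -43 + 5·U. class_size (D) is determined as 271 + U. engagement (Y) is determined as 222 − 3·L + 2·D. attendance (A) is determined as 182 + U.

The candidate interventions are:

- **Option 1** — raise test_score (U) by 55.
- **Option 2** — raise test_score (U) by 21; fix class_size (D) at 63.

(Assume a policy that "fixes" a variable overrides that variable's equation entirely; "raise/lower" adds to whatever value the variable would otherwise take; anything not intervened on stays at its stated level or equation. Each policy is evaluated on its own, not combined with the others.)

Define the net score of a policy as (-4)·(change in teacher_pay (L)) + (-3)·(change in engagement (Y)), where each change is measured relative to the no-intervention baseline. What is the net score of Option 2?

Baseline:
  U = 110
  L = -43 + 5·110 = 507
  D = 271 + 110 = 381
  Y = 222 − 3·507 + 2·381 = -537
Option 2 (U + 21, D := 63):
  U = 110 + 21 = 131
  L = -43 + 5·131 = 612
  D = 63
  Y = 222 − 3·612 + 2·63 = -1488
ΔL = 612 − 507 = 105; ΔY = -1488 − (-537) = -951
Score = (-4)·105 + (-3)·(-951) = 2433

2433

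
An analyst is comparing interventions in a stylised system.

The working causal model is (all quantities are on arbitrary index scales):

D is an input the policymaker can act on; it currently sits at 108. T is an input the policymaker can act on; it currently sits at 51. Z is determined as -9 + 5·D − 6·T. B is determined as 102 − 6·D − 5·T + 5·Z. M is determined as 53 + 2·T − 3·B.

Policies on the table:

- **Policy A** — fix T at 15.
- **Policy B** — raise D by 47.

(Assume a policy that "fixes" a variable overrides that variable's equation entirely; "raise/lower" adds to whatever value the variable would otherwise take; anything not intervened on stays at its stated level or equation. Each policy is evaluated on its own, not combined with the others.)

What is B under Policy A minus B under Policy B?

Policy A (T := 15):
  D = 108
  T = 15
  Z = -9 + 5·108 − 6·15 = 441
  B = 102 − 6·108 − 5·15 + 5·441 = 1584
Policy B (D + 47):
  D = 108 + 47 = 155
  T = 51
  Z = -9 + 5·155 − 6·51 = 460
  B = 102 − 6·155 − 5·51 + 5·460 = 1217
B: 1584 − 1217 = 367

367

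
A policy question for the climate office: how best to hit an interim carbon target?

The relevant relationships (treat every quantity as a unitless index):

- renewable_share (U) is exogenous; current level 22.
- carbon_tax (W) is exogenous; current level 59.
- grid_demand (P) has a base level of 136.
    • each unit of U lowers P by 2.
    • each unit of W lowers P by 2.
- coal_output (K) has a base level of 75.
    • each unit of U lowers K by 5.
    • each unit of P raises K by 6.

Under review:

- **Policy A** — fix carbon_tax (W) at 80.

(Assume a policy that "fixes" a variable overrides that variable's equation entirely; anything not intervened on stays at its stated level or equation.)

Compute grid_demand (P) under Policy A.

-68

Policy A (W := 80):
  U = 22
  W = 80
  P = 136 − 2·22 − 2·80 = -68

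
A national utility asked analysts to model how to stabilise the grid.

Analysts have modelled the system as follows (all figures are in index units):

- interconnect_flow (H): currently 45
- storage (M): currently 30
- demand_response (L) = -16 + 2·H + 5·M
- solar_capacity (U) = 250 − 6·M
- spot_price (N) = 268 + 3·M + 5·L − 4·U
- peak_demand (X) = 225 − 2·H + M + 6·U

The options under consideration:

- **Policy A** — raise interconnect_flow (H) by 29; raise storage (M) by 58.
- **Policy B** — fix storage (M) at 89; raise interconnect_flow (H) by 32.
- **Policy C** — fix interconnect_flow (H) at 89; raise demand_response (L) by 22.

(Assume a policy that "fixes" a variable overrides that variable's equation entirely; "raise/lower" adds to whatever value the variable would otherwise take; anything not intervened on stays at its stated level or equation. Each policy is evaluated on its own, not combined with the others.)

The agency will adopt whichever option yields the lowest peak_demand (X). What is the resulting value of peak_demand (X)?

Policy A (H + 29, M + 58):
  H = 45 + 29 = 74
  M = 30 + 58 = 88
  U = 250 − 6·88 = -278
  X = 225 − 2·74 + 88 + 6·(-278) = -1503
Policy B (M := 89, H + 32):
  H = 45 + 32 = 77
  M = 89
  U = 250 − 6·89 = -284
  X = 225 − 2·77 + 89 + 6·(-284) = -1544
Policy C (H := 89, L + 22):
  H = 89
  M = 30
  U = 250 − 6·30 = 70
  X = 225 − 2·89 + 30 + 6·70 = 497
Comparing — Policy A: X=-1503, Policy B: X=-1544, Policy C: X=497. Lowest is -1544 (Policy B).

-1544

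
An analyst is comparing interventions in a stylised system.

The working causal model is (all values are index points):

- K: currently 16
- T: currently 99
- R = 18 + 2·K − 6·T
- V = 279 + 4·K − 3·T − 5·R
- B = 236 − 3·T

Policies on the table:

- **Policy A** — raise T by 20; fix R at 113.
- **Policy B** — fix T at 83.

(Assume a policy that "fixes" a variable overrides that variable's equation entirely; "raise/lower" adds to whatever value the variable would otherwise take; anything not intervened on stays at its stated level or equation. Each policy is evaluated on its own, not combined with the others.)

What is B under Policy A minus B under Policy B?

Policy A (T + 20, R := 113):
  T = 99 + 20 = 119
  B = 236 − 3·119 = -121
Policy B (T := 83):
  T = 83
  B = 236 − 3·83 = -13
B: -121 − (-13) = -108

-108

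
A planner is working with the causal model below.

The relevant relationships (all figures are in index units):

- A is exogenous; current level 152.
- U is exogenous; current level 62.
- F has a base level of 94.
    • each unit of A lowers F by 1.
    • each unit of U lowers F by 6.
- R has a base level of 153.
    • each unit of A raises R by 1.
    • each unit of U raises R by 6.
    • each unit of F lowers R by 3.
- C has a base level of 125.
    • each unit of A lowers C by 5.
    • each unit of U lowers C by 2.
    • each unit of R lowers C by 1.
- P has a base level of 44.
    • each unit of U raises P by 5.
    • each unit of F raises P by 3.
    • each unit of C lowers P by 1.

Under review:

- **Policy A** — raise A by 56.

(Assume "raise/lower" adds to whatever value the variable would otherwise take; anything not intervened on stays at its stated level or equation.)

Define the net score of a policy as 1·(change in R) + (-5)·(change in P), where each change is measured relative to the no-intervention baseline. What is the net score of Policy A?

Baseline:
  A = 152
  U = 62
  F = 94 − 152 − 6·62 = -430
  R = 153 + 152 + 6·62 − 3·(-430) = 1967
  C = 125 − 5·152 − 2·62 − 1967 = -2726
  P = 44 + 5·62 + 3·(-430) − (-2726) = 1790
Policy A (A + 56):
  A = 152 + 56 = 208
  U = 62
  F = 94 − 208 − 6·62 = -486
  R = 153 + 208 + 6·62 − 3·(-486) = 2191
  C = 125 − 5·208 − 2·62 − 2191 = -3230
  P = 44 + 5·62 + 3·(-486) − (-3230) = 2126
ΔR = 2191 − 1967 = 224; ΔP = 2126 − 1790 = 336
Score = 1·224 + (-5)·336 = -1456

-1456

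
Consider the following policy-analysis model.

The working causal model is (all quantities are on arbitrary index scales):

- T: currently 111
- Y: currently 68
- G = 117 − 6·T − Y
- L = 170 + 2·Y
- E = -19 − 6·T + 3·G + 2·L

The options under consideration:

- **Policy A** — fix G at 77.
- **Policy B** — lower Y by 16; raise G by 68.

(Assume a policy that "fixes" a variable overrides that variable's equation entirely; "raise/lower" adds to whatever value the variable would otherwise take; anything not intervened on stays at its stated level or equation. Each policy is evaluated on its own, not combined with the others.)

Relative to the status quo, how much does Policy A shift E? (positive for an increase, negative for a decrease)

Baseline:
  T = 111
  Y = 68
  G = 117 − 6·111 − 68 = -617
  L = 170 + 2·68 = 306
  E = -19 − 6·111 + 3·(-617) + 2·306 = -1924
Policy A (G := 77):
  T = 111
  Y = 68
  G = 77
  L = 170 + 2·68 = 306
  E = -19 − 6·111 + 3·77 + 2·306 = 158
Change in E: 158 − (-1924) = 2082

2082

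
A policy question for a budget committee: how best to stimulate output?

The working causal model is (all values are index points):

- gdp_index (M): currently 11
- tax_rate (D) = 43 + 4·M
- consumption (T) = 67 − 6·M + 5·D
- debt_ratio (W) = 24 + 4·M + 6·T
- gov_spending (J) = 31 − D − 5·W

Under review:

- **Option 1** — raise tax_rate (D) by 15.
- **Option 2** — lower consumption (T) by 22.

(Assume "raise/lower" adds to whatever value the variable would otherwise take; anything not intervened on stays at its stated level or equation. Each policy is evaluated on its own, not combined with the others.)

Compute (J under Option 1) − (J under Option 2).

-2925

Option 1 (D + 15):
  M = 11
  D = 43 + 4·11 (+15 from intervention) = 102
  T = 67 − 6·11 + 5·102 = 511
  W = 24 + 4·11 + 6·511 = 3134
  J = 31 − 102 − 5·3134 = -15741
Option 2 (T − 22):
  M = 11
  D = 43 + 4·11 = 87
  T = 67 − 6·11 + 5·87 (−22 from intervention) = 414
  W = 24 + 4·11 + 6·414 = 2552
  J = 31 − 87 − 5·2552 = -12816
J: -15741 − (-12816) = -2925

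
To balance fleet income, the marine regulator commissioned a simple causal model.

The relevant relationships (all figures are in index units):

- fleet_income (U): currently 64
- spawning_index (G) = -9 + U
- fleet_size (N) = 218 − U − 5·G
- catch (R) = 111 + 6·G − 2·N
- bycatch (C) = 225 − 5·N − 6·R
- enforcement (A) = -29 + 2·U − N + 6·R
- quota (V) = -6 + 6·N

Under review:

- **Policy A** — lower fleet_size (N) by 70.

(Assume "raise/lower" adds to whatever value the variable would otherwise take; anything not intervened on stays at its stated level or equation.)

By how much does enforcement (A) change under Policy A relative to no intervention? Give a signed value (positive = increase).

910

Baseline:
  U = 64
  G = -9 + 64 = 55
  N = 218 − 64 − 5·55 = -121
  R = 111 + 6·55 − 2·(-121) = 683
  A = -29 + 2·64 − (-121) + 6·683 = 4318
Policy A (N − 70):
  U = 64
  G = -9 + 64 = 55
  N = 218 − 64 − 5·55 (−70 from intervention) = -191
  R = 111 + 6·55 − 2·(-191) = 823
  A = -29 + 2·64 − (-191) + 6·823 = 5228
Change in A: 5228 − 4318 = 910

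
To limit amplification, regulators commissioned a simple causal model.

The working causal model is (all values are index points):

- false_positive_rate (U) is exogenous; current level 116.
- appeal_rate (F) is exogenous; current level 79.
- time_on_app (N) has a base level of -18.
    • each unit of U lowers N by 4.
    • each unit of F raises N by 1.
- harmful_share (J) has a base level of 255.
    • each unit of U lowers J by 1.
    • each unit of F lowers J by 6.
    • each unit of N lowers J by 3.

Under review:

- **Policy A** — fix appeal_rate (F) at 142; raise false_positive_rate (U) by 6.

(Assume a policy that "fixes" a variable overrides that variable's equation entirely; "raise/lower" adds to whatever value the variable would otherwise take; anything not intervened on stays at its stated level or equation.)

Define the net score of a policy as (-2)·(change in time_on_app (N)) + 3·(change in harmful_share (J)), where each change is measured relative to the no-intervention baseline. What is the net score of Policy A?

Baseline:
  U = 116
  F = 79
  N = -18 − 4·116 + 79 = -403
  J = 255 − 116 − 6·79 − 3·(-403) = 874
Policy A (F := 142, U + 6):
  U = 116 + 6 = 122
  F = 142
  N = -18 − 4·122 + 142 = -364
  J = 255 − 122 − 6·142 − 3·(-364) = 373
ΔN = -364 − (-403) = 39; ΔJ = 373 − 874 = -501
Score = (-2)·39 + 3·(-501) = -1581

-1581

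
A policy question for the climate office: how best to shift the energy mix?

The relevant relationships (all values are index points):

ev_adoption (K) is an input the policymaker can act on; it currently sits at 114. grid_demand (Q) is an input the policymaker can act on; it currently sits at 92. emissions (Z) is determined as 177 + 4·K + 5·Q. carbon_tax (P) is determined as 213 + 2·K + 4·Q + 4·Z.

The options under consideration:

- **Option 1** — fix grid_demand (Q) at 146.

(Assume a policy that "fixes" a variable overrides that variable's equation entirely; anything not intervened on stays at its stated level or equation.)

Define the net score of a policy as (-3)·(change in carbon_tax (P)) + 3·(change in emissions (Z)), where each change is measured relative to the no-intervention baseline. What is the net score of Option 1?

-3078

Baseline:
  K = 114
  Q = 92
  Z = 177 + 4·114 + 5·92 = 1093
  P = 213 + 2·114 + 4·92 + 4·1093 = 5181
Option 1 (Q := 146):
  K = 114
  Q = 146
  Z = 177 + 4·114 + 5·146 = 1363
  P = 213 + 2·114 + 4·146 + 4·1363 = 6477
ΔP = 6477 − 5181 = 1296; ΔZ = 1363 − 1093 = 270
Score = (-3)·1296 + 3·270 = -3078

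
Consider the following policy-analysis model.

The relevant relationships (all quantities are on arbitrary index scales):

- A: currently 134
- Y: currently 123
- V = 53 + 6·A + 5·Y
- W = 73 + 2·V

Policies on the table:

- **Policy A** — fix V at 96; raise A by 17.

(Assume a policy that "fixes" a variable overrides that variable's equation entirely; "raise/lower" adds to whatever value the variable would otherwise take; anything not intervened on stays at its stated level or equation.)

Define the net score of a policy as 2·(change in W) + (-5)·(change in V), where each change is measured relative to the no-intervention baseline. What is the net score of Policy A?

1376

Baseline:
  A = 134
  Y = 123
  V = 53 + 6·134 + 5·123 = 1472
  W = 73 + 2·1472 = 3017
Policy A (V := 96, A + 17):
  A = 134 + 17 = 151
  Y = 123
  V = 96
  W = 73 + 2·96 = 265
ΔW = 265 − 3017 = -2752; ΔV = 96 − 1472 = -1376
Score = 2·(-2752) + (-5)·(-1376) = 1376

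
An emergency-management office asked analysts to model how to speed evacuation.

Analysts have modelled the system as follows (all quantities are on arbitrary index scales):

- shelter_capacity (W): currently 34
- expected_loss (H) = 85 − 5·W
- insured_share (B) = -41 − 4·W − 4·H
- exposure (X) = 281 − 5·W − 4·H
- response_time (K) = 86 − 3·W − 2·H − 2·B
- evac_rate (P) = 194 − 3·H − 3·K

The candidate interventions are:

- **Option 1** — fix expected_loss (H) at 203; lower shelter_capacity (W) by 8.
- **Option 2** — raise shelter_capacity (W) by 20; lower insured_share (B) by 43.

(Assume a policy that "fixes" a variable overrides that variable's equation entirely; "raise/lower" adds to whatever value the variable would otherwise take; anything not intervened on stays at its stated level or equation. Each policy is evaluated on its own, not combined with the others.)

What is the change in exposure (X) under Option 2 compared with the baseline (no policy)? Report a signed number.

Baseline:
  W = 34
  H = 85 − 5·34 = -85
  X = 281 − 5·34 − 4·(-85) = 451
Option 2 (W + 20, B − 43):
  W = 34 + 20 = 54
  H = 85 − 5·54 = -185
  X = 281 − 5·54 − 4·(-185) = 751
Change in X: 751 − 451 = 300

300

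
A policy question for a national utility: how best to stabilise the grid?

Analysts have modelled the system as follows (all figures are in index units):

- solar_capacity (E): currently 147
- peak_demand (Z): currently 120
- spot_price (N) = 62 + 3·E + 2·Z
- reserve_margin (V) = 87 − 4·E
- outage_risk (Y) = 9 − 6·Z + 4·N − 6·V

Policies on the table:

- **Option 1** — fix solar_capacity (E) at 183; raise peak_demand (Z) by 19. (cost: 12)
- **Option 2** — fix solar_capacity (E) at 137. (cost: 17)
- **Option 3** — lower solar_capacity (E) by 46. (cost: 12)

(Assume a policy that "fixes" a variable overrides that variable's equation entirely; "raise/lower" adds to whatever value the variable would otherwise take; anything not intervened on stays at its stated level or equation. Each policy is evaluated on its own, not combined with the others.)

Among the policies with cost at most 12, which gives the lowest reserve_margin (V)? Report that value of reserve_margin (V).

Option 1 (E := 183, Z + 19):
  E = 183
  V = 87 − 4·183 = -645
Option 3 (E − 46):
  E = 147 − 46 = 101
  V = 87 − 4·101 = -317
Comparing — Option 1: V=-645, Option 3: V=-317. Lowest is -645 (Option 1).

-645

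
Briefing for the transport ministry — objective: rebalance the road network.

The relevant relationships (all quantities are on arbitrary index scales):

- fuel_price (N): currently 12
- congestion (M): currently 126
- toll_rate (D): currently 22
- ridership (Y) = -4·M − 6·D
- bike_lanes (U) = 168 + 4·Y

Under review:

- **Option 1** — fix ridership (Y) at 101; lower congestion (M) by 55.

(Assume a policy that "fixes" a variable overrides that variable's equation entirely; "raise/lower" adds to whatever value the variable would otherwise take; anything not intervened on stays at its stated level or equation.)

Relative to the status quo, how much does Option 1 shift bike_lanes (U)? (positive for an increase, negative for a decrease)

2948

Baseline:
  M = 126
  D = 22
  Y = 0 − 4·126 − 6·22 = -636
  U = 168 + 4·(-636) = -2376
Option 1 (Y := 101, M − 55):
  M = 126 − 55 = 71
  D = 22
  Y = 101
  U = 168 + 4·101 = 572
Change in U: 572 − (-2376) = 2948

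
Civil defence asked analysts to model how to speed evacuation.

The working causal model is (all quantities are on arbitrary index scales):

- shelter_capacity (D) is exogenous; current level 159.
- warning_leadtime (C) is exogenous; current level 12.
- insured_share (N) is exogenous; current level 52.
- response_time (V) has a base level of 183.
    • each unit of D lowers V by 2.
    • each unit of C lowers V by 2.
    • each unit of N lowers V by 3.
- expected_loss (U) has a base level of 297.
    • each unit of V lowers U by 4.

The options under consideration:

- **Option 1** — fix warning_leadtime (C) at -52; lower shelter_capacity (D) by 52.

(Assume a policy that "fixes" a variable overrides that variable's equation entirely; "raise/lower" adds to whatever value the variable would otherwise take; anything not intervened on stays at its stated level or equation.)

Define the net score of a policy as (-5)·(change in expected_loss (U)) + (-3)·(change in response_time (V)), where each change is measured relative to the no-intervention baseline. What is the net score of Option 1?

Baseline:
  D = 159
  C = 12
  N = 52
  V = 183 − 2·159 − 2·12 − 3·52 = -315
  U = 297 − 4·(-315) = 1557
Option 1 (C := -52, D − 52):
  D = 159 − 52 = 107
  C = -52
  N = 52
  V = 183 − 2·107 − 2·(-52) − 3·52 = -83
  U = 297 − 4·(-83) = 629
ΔU = 629 − 1557 = -928; ΔV = -83 − (-315) = 232
Score = (-5)·(-928) + (-3)·232 = 3944

3944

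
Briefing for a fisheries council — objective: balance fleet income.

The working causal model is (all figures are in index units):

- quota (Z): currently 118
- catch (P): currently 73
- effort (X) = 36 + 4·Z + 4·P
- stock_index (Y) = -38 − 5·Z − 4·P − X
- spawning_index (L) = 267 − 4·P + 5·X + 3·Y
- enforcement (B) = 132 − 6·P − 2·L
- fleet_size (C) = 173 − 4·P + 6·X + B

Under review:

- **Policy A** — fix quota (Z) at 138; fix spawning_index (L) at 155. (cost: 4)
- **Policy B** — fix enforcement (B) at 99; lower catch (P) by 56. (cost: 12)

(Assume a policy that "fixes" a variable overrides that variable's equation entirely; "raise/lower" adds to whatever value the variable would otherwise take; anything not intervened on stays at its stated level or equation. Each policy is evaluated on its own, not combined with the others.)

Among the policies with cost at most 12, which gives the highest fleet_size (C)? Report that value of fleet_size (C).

Policy A (Z := 138, L := 155):
  Z = 138
  P = 73
  X = 36 + 4·138 + 4·73 = 880
  Y = -38 − 5·138 − 4·73 − 880 = -1900
  L = 155
  B = 132 − 6·73 − 2·155 = -616
  C = 173 − 4·73 + 6·880 + (-616) = 4545
Policy B (B := 99, P − 56):
  Z = 118
  P = 73 − 56 = 17
  X = 36 + 4·118 + 4·17 = 576
  Y = -38 − 5·118 − 4·17 − 576 = -1272
  L = 267 − 4·17 + 5·576 + 3·(-1272) = -737
  B = 99
  C = 173 − 4·17 + 6·576 + 99 = 3660
Comparing — Policy A: C=4545, Policy B: C=3660. Highest is 4545 (Policy A).

4545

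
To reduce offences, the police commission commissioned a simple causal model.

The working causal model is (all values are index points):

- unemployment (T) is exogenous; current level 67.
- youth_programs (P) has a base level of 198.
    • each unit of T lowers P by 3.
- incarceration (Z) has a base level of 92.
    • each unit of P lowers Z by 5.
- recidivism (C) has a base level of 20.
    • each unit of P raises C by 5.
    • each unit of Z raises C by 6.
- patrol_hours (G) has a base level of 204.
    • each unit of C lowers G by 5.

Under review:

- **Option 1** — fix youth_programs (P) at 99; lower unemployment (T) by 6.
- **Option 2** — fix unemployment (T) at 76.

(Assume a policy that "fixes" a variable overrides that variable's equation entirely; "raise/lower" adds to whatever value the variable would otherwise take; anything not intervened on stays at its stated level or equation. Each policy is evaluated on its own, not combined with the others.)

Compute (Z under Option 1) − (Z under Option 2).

-645

Option 1 (P := 99, T − 6):
  T = 67 − 6 = 61
  P = 99
  Z = 92 − 5·99 = -403
Option 2 (T := 76):
  T = 76
  P = 198 − 3·76 = -30
  Z = 92 − 5·(-30) = 242
Z: -403 − 242 = -645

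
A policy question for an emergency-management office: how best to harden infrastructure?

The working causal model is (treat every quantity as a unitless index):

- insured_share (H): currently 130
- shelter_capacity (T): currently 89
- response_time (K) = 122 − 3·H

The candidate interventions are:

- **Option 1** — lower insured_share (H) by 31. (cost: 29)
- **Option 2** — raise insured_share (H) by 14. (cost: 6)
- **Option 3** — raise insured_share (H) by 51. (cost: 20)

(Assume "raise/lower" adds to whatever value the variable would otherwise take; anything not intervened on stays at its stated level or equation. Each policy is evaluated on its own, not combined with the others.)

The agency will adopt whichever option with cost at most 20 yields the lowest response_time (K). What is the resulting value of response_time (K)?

Option 2 (H + 14):
  H = 130 + 14 = 144
  K = 122 − 3·144 = -310
Option 3 (H + 51):
  H = 130 + 51 = 181
  K = 122 − 3·181 = -421
Comparing — Option 2: K=-310, Option 3: K=-421. Lowest is -421 (Option 3).

-421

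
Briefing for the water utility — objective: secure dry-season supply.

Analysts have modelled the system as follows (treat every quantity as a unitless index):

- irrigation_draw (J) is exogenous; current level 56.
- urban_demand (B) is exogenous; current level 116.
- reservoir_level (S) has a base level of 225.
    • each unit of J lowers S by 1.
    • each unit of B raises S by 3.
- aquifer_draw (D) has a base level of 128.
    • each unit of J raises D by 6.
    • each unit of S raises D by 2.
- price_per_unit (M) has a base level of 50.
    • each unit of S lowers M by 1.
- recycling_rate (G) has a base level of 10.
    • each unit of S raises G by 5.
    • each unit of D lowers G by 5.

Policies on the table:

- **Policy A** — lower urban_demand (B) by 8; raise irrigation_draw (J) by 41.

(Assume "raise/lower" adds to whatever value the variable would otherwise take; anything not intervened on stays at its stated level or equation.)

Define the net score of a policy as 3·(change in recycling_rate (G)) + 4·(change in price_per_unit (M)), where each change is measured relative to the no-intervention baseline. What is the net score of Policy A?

-2455

Baseline:
  J = 56
  B = 116
  S = 225 − 56 + 3·116 = 517
  D = 128 + 6·56 + 2·517 = 1498
  M = 50 − 517 = -467
  G = 10 + 5·517 − 5·1498 = -4895
Policy A (B − 8, J + 41):
  J = 56 + 41 = 97
  B = 116 − 8 = 108
  S = 225 − 97 + 3·108 = 452
  D = 128 + 6·97 + 2·452 = 1614
  M = 50 − 452 = -402
  G = 10 + 5·452 − 5·1614 = -5800
ΔG = -5800 − (-4895) = -905; ΔM = -402 − (-467) = 65
Score = 3·(-905) + 4·65 = -2455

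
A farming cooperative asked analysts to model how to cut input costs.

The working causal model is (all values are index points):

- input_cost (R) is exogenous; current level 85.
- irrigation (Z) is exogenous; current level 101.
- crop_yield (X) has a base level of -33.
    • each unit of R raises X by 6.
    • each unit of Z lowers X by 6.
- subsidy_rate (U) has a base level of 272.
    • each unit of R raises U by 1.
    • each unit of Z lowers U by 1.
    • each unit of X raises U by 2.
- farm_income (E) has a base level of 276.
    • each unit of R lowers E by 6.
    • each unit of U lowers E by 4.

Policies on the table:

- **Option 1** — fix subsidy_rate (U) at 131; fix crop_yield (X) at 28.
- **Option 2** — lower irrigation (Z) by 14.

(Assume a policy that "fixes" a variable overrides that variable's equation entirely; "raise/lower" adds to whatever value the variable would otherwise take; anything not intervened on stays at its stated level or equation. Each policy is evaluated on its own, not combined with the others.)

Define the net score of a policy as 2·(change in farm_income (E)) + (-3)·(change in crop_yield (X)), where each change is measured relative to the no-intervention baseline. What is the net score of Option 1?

Baseline:
  R = 85
  Z = 101
  X = -33 + 6·85 − 6·101 = -129
  U = 272 + 85 − 101 + 2·(-129) = -2
  E = 276 − 6·85 − 4·(-2) = -226
Option 1 (U := 131, X := 28):
  R = 85
  Z = 101
  X = 28
  U = 131
  E = 276 − 6·85 − 4·131 = -758
ΔE = -758 − (-226) = -532; ΔX = 28 − (-129) = 157
Score = 2·(-532) + (-3)·157 = -1535

-1535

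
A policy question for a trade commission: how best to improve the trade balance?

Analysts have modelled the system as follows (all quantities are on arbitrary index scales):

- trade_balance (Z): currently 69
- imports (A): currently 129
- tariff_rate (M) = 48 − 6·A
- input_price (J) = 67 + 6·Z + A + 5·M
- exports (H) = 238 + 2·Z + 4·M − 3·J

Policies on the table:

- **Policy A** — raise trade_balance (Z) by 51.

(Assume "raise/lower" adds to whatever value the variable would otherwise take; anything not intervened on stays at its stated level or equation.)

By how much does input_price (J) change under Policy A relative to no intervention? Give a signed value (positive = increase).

Baseline:
  Z = 69
  A = 129
  M = 48 − 6·129 = -726
  J = 67 + 6·69 + 129 + 5·(-726) = -3020
Policy A (Z + 51):
  Z = 69 + 51 = 120
  A = 129
  M = 48 − 6·129 = -726
  J = 67 + 6·120 + 129 + 5·(-726) = -2714
Change in J: -2714 − (-3020) = 306

306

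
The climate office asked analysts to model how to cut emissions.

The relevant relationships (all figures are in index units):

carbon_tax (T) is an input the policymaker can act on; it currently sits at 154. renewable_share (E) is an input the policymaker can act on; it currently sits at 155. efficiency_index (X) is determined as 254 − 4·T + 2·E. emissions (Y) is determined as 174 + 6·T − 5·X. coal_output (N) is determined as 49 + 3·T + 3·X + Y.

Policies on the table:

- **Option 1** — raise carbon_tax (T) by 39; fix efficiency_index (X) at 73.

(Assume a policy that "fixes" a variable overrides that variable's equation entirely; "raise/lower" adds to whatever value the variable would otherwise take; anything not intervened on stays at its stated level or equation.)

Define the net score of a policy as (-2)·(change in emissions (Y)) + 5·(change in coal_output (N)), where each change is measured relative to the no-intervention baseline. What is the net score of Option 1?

1287

Baseline:
  T = 154
  E = 155
  X = 254 − 4·154 + 2·155 = -52
  Y = 174 + 6·154 − 5·(-52) = 1358
  N = 49 + 3·154 + 3·(-52) + 1358 = 1713
Option 1 (T + 39, X := 73):
  T = 154 + 39 = 193
  E = 155
  X = 73
  Y = 174 + 6·193 − 5·73 = 967
  N = 49 + 3·193 + 3·73 + 967 = 1814
ΔY = 967 − 1358 = -391; ΔN = 1814 − 1713 = 101
Score = (-2)·(-391) + 5·101 = 1287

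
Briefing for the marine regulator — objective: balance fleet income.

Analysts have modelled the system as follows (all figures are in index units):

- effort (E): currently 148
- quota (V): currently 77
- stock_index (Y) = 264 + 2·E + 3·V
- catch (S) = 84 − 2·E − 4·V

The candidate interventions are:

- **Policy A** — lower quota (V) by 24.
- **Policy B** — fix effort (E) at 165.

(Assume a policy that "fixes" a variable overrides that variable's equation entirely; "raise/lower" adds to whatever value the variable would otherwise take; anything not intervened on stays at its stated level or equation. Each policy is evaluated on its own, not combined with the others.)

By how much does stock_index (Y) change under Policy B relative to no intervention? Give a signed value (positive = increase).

34

Baseline:
  E = 148
  V = 77
  Y = 264 + 2·148 + 3·77 = 791
Policy B (E := 165):
  E = 165
  V = 77
  Y = 264 + 2·165 + 3·77 = 825
Change in Y: 825 − 791 = 34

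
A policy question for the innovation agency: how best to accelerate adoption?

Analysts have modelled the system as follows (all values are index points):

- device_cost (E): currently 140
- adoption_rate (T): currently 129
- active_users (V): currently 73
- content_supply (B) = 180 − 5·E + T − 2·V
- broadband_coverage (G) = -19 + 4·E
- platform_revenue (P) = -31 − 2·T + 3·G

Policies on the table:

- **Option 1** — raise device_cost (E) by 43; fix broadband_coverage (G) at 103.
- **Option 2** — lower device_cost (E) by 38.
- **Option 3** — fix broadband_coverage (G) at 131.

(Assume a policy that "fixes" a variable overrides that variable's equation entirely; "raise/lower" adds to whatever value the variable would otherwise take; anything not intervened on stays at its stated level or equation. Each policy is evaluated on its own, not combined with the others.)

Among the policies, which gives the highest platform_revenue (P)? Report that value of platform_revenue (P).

878

Option 1 (E + 43, G := 103):
  E = 140 + 43 = 183
  T = 129
  G = 103
  P = -31 − 2·129 + 3·103 = 20
Option 2 (E − 38):
  E = 140 − 38 = 102
  T = 129
  G = -19 + 4·102 = 389
  P = -31 − 2·129 + 3·389 = 878
Option 3 (G := 131):
  E = 140
  T = 129
  G = 131
  P = -31 − 2·129 + 3·131 = 104
Comparing — Option 1: P=20, Option 2: P=878, Option 3: P=104. Highest is 878 (Option 2).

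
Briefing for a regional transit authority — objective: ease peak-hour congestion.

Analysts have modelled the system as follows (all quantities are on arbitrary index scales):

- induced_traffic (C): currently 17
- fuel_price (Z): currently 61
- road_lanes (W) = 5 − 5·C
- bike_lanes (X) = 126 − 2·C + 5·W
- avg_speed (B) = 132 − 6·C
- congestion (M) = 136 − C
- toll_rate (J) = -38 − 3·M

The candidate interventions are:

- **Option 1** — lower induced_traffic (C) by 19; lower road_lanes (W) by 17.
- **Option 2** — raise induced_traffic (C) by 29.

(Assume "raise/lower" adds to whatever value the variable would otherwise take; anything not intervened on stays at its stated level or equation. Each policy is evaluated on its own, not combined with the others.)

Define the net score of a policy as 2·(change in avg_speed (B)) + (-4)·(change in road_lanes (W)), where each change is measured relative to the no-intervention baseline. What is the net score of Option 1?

Baseline:
  C = 17
  W = 5 − 5·17 = -80
  B = 132 − 6·17 = 30
Option 1 (C − 19, W − 17):
  C = 17 − 19 = -2
  W = 5 − 5·(-2) (−17 from intervention) = -2
  B = 132 − 6·(-2) = 144
ΔB = 144 − 30 = 114; ΔW = -2 − (-80) = 78
Score = 2·114 + (-4)·78 = -84

-84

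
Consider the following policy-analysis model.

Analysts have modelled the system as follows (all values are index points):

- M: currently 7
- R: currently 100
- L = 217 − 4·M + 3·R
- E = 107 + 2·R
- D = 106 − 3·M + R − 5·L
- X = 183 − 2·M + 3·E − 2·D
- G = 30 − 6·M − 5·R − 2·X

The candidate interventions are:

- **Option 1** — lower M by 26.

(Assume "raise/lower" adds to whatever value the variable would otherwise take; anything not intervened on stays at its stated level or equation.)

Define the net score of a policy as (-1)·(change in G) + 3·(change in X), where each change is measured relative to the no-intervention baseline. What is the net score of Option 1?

Baseline:
  M = 7
  R = 100
  L = 217 − 4·7 + 3·100 = 489
  E = 107 + 2·100 = 307
  D = 106 − 3·7 + 100 − 5·489 = -2260
  X = 183 − 2·7 + 3·307 − 2·(-2260) = 5610
  G = 30 − 6·7 − 5·100 − 2·5610 = -11732
Option 1 (M − 26):
  M = 7 − 26 = -19
  R = 100
  L = 217 − 4·(-19) + 3·100 = 593
  E = 107 + 2·100 = 307
  D = 106 − 3·(-19) + 100 − 5·593 = -2702
  X = 183 − 2·(-19) + 3·307 − 2·(-2702) = 6546
  G = 30 − 6·(-19) − 5·100 − 2·6546 = -13448
ΔG = -13448 − (-11732) = -1716; ΔX = 6546 − 5610 = 936
Score = (-1)·(-1716) + 3·936 = 4524

4524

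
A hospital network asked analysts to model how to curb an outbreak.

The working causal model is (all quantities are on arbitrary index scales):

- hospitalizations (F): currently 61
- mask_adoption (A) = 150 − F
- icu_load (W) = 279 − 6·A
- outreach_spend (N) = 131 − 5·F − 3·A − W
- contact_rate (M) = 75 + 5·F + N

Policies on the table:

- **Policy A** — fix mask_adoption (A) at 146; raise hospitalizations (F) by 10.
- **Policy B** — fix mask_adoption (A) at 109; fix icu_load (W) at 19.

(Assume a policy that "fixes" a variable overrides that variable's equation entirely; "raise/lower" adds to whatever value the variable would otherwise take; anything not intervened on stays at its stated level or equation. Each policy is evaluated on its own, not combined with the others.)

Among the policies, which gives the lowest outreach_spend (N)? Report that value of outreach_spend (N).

-520

Policy A (A := 146, F + 10):
  F = 61 + 10 = 71
  A = 146
  W = 279 − 6·146 = -597
  N = 131 − 5·71 − 3·146 − (-597) = -65
Policy B (A := 109, W := 19):
  F = 61
  A = 109
  W = 19
  N = 131 − 5·61 − 3·109 − 19 = -520
Comparing — Policy A: N=-65, Policy B: N=-520. Lowest is -520 (Policy B).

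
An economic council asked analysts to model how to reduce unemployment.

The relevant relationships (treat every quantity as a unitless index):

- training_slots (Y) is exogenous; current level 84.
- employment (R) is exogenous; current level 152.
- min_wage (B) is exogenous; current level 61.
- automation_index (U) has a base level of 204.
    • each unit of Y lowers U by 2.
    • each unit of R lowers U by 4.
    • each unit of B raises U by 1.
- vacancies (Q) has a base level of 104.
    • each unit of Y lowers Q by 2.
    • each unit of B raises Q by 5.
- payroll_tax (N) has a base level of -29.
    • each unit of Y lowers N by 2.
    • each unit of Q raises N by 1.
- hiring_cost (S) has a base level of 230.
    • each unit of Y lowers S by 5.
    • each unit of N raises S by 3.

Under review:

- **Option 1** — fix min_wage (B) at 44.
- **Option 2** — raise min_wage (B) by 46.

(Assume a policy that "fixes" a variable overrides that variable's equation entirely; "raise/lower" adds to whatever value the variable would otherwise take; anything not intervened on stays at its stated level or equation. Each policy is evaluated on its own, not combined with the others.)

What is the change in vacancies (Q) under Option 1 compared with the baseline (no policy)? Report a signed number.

-85

Baseline:
  Y = 84
  B = 61
  Q = 104 − 2·84 + 5·61 = 241
Option 1 (B := 44):
  Y = 84
  B = 44
  Q = 104 − 2·84 + 5·44 = 156
Change in Q: 156 − 241 = -85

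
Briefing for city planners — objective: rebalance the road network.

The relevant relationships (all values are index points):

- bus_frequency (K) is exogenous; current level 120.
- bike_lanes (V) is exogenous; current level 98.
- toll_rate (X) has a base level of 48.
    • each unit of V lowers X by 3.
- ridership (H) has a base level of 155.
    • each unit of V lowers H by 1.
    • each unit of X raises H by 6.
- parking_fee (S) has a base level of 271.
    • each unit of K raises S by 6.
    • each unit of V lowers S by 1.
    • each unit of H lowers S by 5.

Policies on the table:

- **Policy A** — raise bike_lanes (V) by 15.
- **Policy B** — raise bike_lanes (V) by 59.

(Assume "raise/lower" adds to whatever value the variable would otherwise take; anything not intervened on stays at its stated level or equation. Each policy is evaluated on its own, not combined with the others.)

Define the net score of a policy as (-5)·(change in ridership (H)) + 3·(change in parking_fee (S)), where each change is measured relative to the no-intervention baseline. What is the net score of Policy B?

22243

Baseline:
  K = 120
  V = 98
  X = 48 − 3·98 = -246
  H = 155 − 98 + 6·(-246) = -1419
  S = 271 + 6·120 − 98 − 5·(-1419) = 7988
Policy B (V + 59):
  K = 120
  V = 98 + 59 = 157
  X = 48 − 3·157 = -423
  H = 155 − 157 + 6·(-423) = -2540
  S = 271 + 6·120 − 157 − 5·(-2540) = 13534
ΔH = -2540 − (-1419) = -1121; ΔS = 13534 − 7988 = 5546
Score = (-5)·(-1121) + 3·5546 = 22243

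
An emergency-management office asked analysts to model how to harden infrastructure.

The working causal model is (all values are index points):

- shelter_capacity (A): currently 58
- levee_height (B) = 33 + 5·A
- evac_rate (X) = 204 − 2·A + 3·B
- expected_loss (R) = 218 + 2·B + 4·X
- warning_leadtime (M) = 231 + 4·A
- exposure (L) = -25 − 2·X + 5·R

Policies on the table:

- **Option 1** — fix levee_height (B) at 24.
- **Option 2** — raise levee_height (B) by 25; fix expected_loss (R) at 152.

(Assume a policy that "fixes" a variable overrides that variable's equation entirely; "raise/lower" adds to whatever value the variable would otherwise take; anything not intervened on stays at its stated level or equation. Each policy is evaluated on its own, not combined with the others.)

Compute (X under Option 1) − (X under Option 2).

Option 1 (B := 24):
  A = 58
  B = 24
  X = 204 − 2·58 + 3·24 = 160
Option 2 (B + 25, R := 152):
  A = 58
  B = 33 + 5·58 (+25 from intervention) = 348
  X = 204 − 2·58 + 3·348 = 1132
X: 160 − 1132 = -972

-972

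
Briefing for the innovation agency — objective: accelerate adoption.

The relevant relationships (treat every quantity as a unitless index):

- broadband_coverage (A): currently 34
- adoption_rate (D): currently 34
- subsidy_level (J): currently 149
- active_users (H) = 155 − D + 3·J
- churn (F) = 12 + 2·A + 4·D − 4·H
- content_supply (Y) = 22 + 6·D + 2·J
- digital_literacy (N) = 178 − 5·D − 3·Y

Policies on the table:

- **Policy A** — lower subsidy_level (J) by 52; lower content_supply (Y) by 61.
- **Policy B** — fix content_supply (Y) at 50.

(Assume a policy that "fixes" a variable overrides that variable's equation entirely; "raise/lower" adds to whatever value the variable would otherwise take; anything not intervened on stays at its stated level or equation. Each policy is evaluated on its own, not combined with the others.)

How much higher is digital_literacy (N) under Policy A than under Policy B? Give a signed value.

-927

Policy A (J − 52, Y − 61):
  D = 34
  J = 149 − 52 = 97
  Y = 22 + 6·34 + 2·97 (−61 from intervention) = 359
  N = 178 − 5·34 − 3·359 = -1069
Policy B (Y := 50):
  D = 34
  J = 149
  Y = 50
  N = 178 − 5·34 − 3·50 = -142
N: -1069 − (-142) = -927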